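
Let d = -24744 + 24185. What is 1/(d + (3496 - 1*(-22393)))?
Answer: 1/25330 ≈ 3.9479e-5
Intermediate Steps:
d = -559
1/(d + (3496 - 1*(-22393))) = 1/(-559 + (3496 - 1*(-22393))) = 1/(-559 + (3496 + 22393)) = 1/(-559 + 25889) = 1/25330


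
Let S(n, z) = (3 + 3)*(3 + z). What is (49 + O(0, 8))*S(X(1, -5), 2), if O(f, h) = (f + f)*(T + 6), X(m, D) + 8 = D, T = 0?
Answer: 1470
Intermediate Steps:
X(m, D) = -8 + D
O(f, h) = 12*f (O(f, h) = (f + f)*(0 + 6) = (2*f)*6 = 12*f)
S(n, z) = 18 + 6*z (S(n, z) = 6*(3 + z) = 18 + 6*z)
(49 + O(0, 8))*S(X(1, -5), 2) = (49 + 12*0)*(18 + 6*2) = (49 + 0)*(18 + 12) = 49*30 = 1470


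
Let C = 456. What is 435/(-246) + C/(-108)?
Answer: -4421/738 ≈ -5.9905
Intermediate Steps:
435/(-246) + C/(-108) = 435/(-246) + 456/(-108) = 435*(-1/246) + 456*(-1/108) = -145/82 - 38/9 = -4421/738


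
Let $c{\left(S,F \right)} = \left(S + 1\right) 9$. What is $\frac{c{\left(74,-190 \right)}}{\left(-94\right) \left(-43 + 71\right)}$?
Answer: $- \frac{675}{2632} \approx -0.25646$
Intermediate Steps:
$c{\left(S,F \right)} = 9 + 9 S$ ($c{\left(S,F \right)} = \left(1 + S\right) 9 = 9 + 9 S$)
$\frac{c{\left(74,-190 \right)}}{\left(-94\right) \left(-43 + 71\right)} = \frac{9 + 9 \cdot 74}{\left(-94\right) \left(-43 + 71\right)} = \frac{9 + 666}{\left(-94\right) 28} = \frac{675}{-2632} = 675 \left(- \frac{1}{2632}\right) = - \frac{675}{2632}$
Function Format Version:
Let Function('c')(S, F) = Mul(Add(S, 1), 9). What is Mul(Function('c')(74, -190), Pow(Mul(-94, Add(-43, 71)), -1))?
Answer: Rational(-675, 2632) ≈ -0.25646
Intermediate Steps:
Function('c')(S, F) = Add(9, Mul(9, S)) (Function('c')(S, F) = Mul(Add(1, S), 9) = Add(9, Mul(9, S)))
Mul(Function('c')(74, -190), Pow(Mul(-94, Add(-43, 71)), -1)) = Mul(Add(9, Mul(9, 74)), Pow(Mul(-94, Add(-43, 71)), -1)) = Mul(Add(9, 666), Pow(Mul(-94, 28), -1)) = Mul(675, Pow(-2632, -1)) = Mul(675, Rational(-1, 2632)) = Rational(-675, 2632)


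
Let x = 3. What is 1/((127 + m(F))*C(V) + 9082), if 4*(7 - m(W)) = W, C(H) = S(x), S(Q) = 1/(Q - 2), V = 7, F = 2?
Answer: 2/18431 ≈ 0.00010851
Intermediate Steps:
S(Q) = 1/(-2 + Q)
C(H) = 1 (C(H) = 1/(-2 + 3) = 1/1 = 1)
m(W) = 7 - W/4
1/((127 + m(F))*C(V) + 9082) = 1/((127 + (7 - ¼*2))*1 + 9082) = 1/((127 + (7 - ½))*1 + 9082) = 1/((127 + 13/2)*1 + 9082) = 1/((267/2)*1 + 9082) = 1/(267/2 + 9082) = 1/(18431/2) = 2/18431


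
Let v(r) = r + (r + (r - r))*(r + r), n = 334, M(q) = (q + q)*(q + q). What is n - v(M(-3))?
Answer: -2294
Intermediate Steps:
M(q) = 4*q² (M(q) = (2*q)*(2*q) = 4*q²)
v(r) = r + 2*r² (v(r) = r + (r + 0)*(2*r) = r + r*(2*r) = r + 2*r²)
n - v(M(-3)) = 334 - 4*(-3)²*(1 + 2*(4*(-3)²)) = 334 - 4*9*(1 + 2*(4*9)) = 334 - 36*(1 + 2*36) = 334 - 36*(1 + 72) = 334 - 36*73 = 334 - 1*2628 = 334 - 2628 = -2294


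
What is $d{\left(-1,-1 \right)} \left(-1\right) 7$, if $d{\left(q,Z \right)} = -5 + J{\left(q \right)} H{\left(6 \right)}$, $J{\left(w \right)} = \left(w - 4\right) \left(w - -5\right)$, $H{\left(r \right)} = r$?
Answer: $875$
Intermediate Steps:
$J{\left(w \right)} = \left(-4 + w\right) \left(5 + w\right)$ ($J{\left(w \right)} = \left(-4 + w\right) \left(w + 5\right) = \left(-4 + w\right) \left(5 + w\right)$)
$d{\left(q,Z \right)} = -125 + 6 q + 6 q^{2}$ ($d{\left(q,Z \right)} = -5 + \left(-20 + q + q^{2}\right) 6 = -5 + \left(-120 + 6 q + 6 q^{2}\right) = -125 + 6 q + 6 q^{2}$)
$d{\left(-1,-1 \right)} \left(-1\right) 7 = \left(-125 + 6 \left(-1\right) + 6 \left(-1\right)^{2}\right) \left(-1\right) 7 = \left(-125 - 6 + 6 \cdot 1\right) \left(-1\right) 7 = \left(-125 - 6 + 6\right) \left(-1\right) 7 = \left(-125\right) \left(-1\right) 7 = 125 \cdot 7 = 875$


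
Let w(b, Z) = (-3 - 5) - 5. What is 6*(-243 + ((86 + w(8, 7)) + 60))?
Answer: -660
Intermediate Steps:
w(b, Z) = -13 (w(b, Z) = -8 - 5 = -13)
6*(-243 + ((86 + w(8, 7)) + 60)) = 6*(-243 + ((86 - 13) + 60)) = 6*(-243 + (73 + 60)) = 6*(-243 + 133) = 6*(-110) = -660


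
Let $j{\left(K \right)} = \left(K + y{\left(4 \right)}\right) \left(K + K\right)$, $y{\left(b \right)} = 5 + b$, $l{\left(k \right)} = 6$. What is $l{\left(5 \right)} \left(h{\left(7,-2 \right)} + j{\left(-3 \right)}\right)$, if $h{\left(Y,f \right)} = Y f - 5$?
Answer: $-330$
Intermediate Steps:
$h{\left(Y,f \right)} = -5 + Y f$
$j{\left(K \right)} = 2 K \left(9 + K\right)$ ($j{\left(K \right)} = \left(K + \left(5 + 4\right)\right) \left(K + K\right) = \left(K + 9\right) 2 K = \left(9 + K\right) 2 K = 2 K \left(9 + K\right)$)
$l{\left(5 \right)} \left(h{\left(7,-2 \right)} + j{\left(-3 \right)}\right) = 6 \left(\left(-5 + 7 \left(-2\right)\right) + 2 \left(-3\right) \left(9 - 3\right)\right) = 6 \left(\left(-5 - 14\right) + 2 \left(-3\right) 6\right) = 6 \left(-19 - 36\right) = 6 \left(-55\right) = -330$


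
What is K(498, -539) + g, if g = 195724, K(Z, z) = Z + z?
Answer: 195683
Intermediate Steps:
K(498, -539) + g = (498 - 539) + 195724 = -41 + 195724 = 195683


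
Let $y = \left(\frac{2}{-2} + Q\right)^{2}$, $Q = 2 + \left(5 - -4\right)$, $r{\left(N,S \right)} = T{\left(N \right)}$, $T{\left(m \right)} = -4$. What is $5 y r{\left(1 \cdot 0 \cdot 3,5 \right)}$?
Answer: $-2000$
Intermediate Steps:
$r{\left(N,S \right)} = -4$
$Q = 11$ ($Q = 2 + \left(5 + 4\right) = 2 + 9 = 11$)
$y = 100$ ($y = \left(\frac{2}{-2} + 11\right)^{2} = \left(2 \left(- \frac{1}{2}\right) + 11\right)^{2} = \left(-1 + 11\right)^{2} = 10^{2} = 100$)
$5 y r{\left(1 \cdot 0 \cdot 3,5 \right)} = 5 \cdot 100 \left(-4\right) = 500 \left(-4\right) = -2000$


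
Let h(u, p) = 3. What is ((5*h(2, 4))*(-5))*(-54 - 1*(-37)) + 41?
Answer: 1316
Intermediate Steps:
((5*h(2, 4))*(-5))*(-54 - 1*(-37)) + 41 = ((5*3)*(-5))*(-54 - 1*(-37)) + 41 = (15*(-5))*(-54 + 37) + 41 = -75*(-17) + 41 = 1275 + 41 = 1316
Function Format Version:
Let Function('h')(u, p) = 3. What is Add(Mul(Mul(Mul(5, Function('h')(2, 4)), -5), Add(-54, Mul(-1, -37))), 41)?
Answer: 1316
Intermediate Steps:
Add(Mul(Mul(Mul(5, Function('h')(2, 4)), -5), Add(-54, Mul(-1, -37))), 41) = Add(Mul(Mul(Mul(5, 3), -5), Add(-54, Mul(-1, -37))), 41) = Add(Mul(Mul(15, -5), Add(-54, 37)), 41) = Add(Mul(-75, -17), 41) = Add(1275, 41) = 1316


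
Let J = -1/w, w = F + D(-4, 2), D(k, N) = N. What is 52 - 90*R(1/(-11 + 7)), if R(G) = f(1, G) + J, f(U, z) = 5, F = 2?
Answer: -751/2 ≈ -375.50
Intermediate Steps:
w = 4 (w = 2 + 2 = 4)
J = -¼ (J = -1/4 = -1*¼ = -¼ ≈ -0.25000)
R(G) = 19/4 (R(G) = 5 - ¼ = 19/4)
52 - 90*R(1/(-11 + 7)) = 52 - 90*19/4 = 52 - 855/2 = -751/2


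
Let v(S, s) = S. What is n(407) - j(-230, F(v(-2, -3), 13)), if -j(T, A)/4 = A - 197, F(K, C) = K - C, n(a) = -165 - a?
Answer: -1420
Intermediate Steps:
j(T, A) = 788 - 4*A (j(T, A) = -4*(A - 197) = -4*(-197 + A) = 788 - 4*A)
n(407) - j(-230, F(v(-2, -3), 13)) = (-165 - 1*407) - (788 - 4*(-2 - 1*13)) = (-165 - 407) - (788 - 4*(-2 - 13)) = -572 - (788 - 4*(-15)) = -572 - (788 + 60) = -572 - 1*848 = -572 - 848 = -1420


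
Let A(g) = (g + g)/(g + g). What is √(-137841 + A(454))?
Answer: 4*I*√8615 ≈ 371.27*I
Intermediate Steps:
A(g) = 1 (A(g) = (2*g)/((2*g)) = (2*g)*(1/(2*g)) = 1)
√(-137841 + A(454)) = √(-137841 + 1) = √(-137840) = 4*I*√8615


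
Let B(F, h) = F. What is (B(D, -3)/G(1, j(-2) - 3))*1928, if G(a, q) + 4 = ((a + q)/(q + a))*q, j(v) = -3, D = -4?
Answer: 3856/5 ≈ 771.20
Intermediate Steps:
G(a, q) = -4 + q (G(a, q) = -4 + ((a + q)/(q + a))*q = -4 + ((a + q)/(a + q))*q = -4 + 1*q = -4 + q)
(B(D, -3)/G(1, j(-2) - 3))*1928 = -4/(-4 + (-3 - 3))*1928 = -4/(-4 - 6)*1928 = -4/(-10)*1928 = -4*(-⅒)*1928 = (⅖)*1928 = 3856/5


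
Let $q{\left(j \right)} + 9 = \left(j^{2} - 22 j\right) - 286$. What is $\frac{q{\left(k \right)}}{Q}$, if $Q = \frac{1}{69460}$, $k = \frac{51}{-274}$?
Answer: $- \frac{379206294715}{18769} \approx -2.0204 \cdot 10^{7}$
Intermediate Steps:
$k = - \frac{51}{274}$ ($k = 51 \left(- \frac{1}{274}\right) = - \frac{51}{274} \approx -0.18613$)
$q{\left(j \right)} = -295 + j^{2} - 22 j$ ($q{\left(j \right)} = -9 - \left(286 - j^{2} + 22 j\right) = -295 + j^{2} - 22 j$)
$Q = \frac{1}{69460} \approx 1.4397 \cdot 10^{-5}$
$\frac{q{\left(k \right)}}{Q} = \left(-295 + \left(- \frac{51}{274}\right)^{2} - - \frac{561}{137}\right) \frac{1}{\frac{1}{69460}} = \left(-295 + \frac{2601}{75076} + \frac{561}{137}\right) 69460 = \left(- \frac{21837391}{75076}\right) 69460 = - \frac{379206294715}{18769}$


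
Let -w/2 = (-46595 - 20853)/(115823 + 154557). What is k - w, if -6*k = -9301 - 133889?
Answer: 1613120951/67595 ≈ 23865.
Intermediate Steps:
w = 33724/67595 (w = -2*(-46595 - 20853)/(115823 + 154557) = -(-134896)/270380 = -2*(-16862/67595) = 33724/67595 ≈ 0.49891)
k = 23865 (k = -(-9301 - 133889)/6 = -⅙*(-143190) = 23865)
k - w = 23865 - 1*33724/67595 = 23865 - 33724/67595 = 1613120951/67595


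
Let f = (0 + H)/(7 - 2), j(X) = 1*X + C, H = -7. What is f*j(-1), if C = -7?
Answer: 56/5 ≈ 11.200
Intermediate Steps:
j(X) = -7 + X (j(X) = 1*X - 7 = X - 7 = -7 + X)
f = -7/5 (f = (0 - 7)/(7 - 2) = -7/5 ≈ -1.4000)
f*j(-1) = -7*(-7 - 1)/5 = -7/5*(-8) = 56/5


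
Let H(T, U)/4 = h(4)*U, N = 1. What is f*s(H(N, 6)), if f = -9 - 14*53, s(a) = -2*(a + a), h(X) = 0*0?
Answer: 0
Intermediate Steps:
h(X) = 0
H(T, U) = 0 (H(T, U) = 4*(0*U) = 4*0 = 0)
s(a) = -4*a
f = -751 (f = -9 - 742 = -751)
f*s(H(N, 6)) = -(-3004)*0 = -751*0 = 0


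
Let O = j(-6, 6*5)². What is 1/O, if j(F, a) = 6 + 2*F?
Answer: 1/36 ≈ 0.027778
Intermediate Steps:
O = 36 (O = (6 + 2*(-6))² = (6 - 12)² = (-6)² = 36)
1/O = 1/36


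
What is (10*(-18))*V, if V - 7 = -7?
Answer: 0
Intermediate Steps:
V = 0 (V = 7 - 7 = 0)
(10*(-18))*V = (10*(-18))*0 = -180*0 = 0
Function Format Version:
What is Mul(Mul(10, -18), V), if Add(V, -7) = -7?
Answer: 0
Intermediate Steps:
V = 0 (V = Add(7, -7) = 0)
Mul(Mul(10, -18), V) = Mul(Mul(10, -18), 0) = Mul(-180, 0) = 0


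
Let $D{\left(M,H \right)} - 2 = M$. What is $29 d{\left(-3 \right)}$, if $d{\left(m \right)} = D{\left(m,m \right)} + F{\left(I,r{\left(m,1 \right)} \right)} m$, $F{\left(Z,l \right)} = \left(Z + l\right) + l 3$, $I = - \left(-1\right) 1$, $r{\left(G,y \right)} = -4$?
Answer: $1276$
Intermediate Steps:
$D{\left(M,H \right)} = 2 + M$
$I = 1$ ($I = \left(-1\right) \left(-1\right) = 1$)
$F{\left(Z,l \right)} = Z + 4 l$ ($F{\left(Z,l \right)} = \left(Z + l\right) + 3 l = Z + 4 l$)
$d{\left(m \right)} = 2 - 14 m$ ($d{\left(m \right)} = \left(2 + m\right) + \left(1 + 4 \left(-4\right)\right) m = \left(2 + m\right) + \left(1 - 16\right) m = \left(2 + m\right) - 15 m = 2 - 14 m$)
$29 d{\left(-3 \right)} = 29 \left(2 - -42\right) = 29 \left(2 + 42\right) = 29 \cdot 44 = 1276$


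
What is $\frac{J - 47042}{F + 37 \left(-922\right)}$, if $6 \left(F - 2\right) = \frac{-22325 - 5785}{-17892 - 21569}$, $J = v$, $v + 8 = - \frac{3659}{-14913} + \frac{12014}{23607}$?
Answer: $\frac{72624651364062895}{52654690775920653} \approx 1.3793$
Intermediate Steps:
$v = - \frac{283429637}{39116799}$ ($v = -8 + \left(- \frac{3659}{-14913} + \frac{12014}{23607}\right) = -8 + \left(\left(-3659\right) \left(- \frac{1}{14913}\right) + 12014 \cdot \frac{1}{23607}\right) = -8 + \left(\frac{3659}{14913} + \frac{12014}{23607}\right) = -8 + \frac{29504755}{39116799} = - \frac{283429637}{39116799} \approx -7.2457$)
$J = - \frac{283429637}{39116799} \approx -7.2457$
$F = \frac{83607}{39461}$ ($F = 2 + \frac{\left(-22325 - 5785\right) \frac{1}{-17892 - 21569}}{6} = 2 + \frac{\left(-28110\right) \frac{1}{-39461}}{6} = 2 + \frac{\left(-28110\right) \left(- \frac{1}{39461}\right)}{6} = 2 + \frac{1}{6} \cdot \frac{28110}{39461} = 2 + \frac{4685}{39461} = \frac{83607}{39461} \approx 2.1187$)
$\frac{J - 47042}{F + 37 \left(-922\right)} = \frac{- \frac{283429637}{39116799} - 47042}{\frac{83607}{39461} + 37 \left(-922\right)} = - \frac{1840415888195}{39116799 \left(\frac{83607}{39461} - 34114\right)} = - \frac{1840415888195}{39116799 \left(- \frac{1346088947}{39461}\right)} = \left(- \frac{1840415888195}{39116799}\right) \left(- \frac{39461}{1346088947}\right) = \frac{72624651364062895}{52654690775920653}$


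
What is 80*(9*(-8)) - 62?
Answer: -5822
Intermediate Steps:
80*(9*(-8)) - 62 = 80*(-72) - 62 = -5760 - 62 = -5822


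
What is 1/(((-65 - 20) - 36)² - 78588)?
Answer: -1/63947 ≈ -1.5638e-5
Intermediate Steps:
1/(((-65 - 20) - 36)² - 78588) = 1/((-85 - 36)² - 78588) = 1/((-121)² - 78588) = 1/(14641 - 78588) = 1/(-63947) = -1/63947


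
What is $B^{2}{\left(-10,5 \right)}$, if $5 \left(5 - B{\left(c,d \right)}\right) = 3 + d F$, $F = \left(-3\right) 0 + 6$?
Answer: $\frac{64}{25} \approx 2.56$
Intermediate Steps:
$F = 6$ ($F = 0 + 6 = 6$)
$B{\left(c,d \right)} = \frac{22}{5} - \frac{6 d}{5}$ ($B{\left(c,d \right)} = 5 - \frac{3 + d 6}{5} = 5 - \frac{3 + 6 d}{5} = 5 - \left(\frac{3}{5} + \frac{6 d}{5}\right) = \frac{22}{5} - \frac{6 d}{5}$)
$B^{2}{\left(-10,5 \right)} = \left(\frac{22}{5} - 6\right)^{2} = \left(- \frac{8}{5}\right)^{2} = \frac{64}{25}$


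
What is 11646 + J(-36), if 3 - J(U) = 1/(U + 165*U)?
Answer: 69614425/5976 ≈ 11649.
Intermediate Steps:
J(U) = 3 - 1/(166*U) (J(U) = 3 - 1/(U + 165*U) = 3 - 1/(166*U))
11646 + J(-36) = 11646 + (3 - 1/166/(-36)) = 11646 + (3 - 1/166*(-1/36)) = 11646 + (3 + 1/5976) = 11646 + 17929/5976 = 69614425/5976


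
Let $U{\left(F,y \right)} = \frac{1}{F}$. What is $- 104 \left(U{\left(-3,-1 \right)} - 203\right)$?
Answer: $\frac{63440}{3} \approx 21147.0$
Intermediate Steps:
$- 104 \left(U{\left(-3,-1 \right)} - 203\right) = - 104 \left(\frac{1}{-3} - 203\right) = - 104 \left(- \frac{1}{3} - 203\right) = \left(-104\right) \left(- \frac{610}{3}\right) = \frac{63440}{3}$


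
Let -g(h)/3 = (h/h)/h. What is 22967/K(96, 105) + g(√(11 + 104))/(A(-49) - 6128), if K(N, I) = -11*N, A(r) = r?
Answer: -22967/1056 + √115/236785 ≈ -21.749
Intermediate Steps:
g(h) = -3/h (g(h) = -3*h/h/h = -3/h)
22967/K(96, 105) + g(√(11 + 104))/(A(-49) - 6128) = 22967/((-11*96)) + (-3/√(11 + 104))/(-49 - 6128) = 22967/(-1056) - 3*√115/115/(-6177) = 22967*(-1/1056) - 3*√115/115*(-1/6177) = -22967/1056 - 3*√115/115*(-1/6177) = -22967/1056 + √115/236785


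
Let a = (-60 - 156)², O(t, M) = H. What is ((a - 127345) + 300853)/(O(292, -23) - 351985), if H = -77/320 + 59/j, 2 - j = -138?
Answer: -98633472/157689199 ≈ -0.62549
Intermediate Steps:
j = 140 (j = 2 - 1*(-138) = 2 + 138 = 140)
H = 81/448 (H = -77/320 + 59/140 = 81/448 ≈ 0.18080)
O(t, M) = 81/448
a = 46656 (a = (-216)² = 46656)
((a - 127345) + 300853)/(O(292, -23) - 351985) = ((46656 - 127345) + 300853)/(81/448 - 351985) = (-80689 + 300853)/(-157689199/448) = 220164*(-448/157689199) = -98633472/157689199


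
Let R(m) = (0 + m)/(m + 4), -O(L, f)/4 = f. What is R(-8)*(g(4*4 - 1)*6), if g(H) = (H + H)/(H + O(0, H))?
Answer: -8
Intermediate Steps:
O(L, f) = -4*f
R(m) = m/(4 + m)
g(H) = -⅔ (g(H) = (H + H)/(H - 4*H) = (2*H)/((-3*H)) = (2*H)*(-1/(3*H)) = -⅔)
R(-8)*(g(4*4 - 1)*6) = (-8/(4 - 8))*(-⅔*6) = -8/(-4)*(-4) = -8*(-¼)*(-4) = 2*(-4) = -8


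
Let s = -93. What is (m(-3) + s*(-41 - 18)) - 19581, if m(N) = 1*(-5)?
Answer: -14099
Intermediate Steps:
m(N) = -5
(m(-3) + s*(-41 - 18)) - 19581 = (-5 - 93*(-41 - 18)) - 19581 = (-5 - 93*(-59)) - 19581 = (-5 + 5487) - 19581 = 5482 - 19581 = -14099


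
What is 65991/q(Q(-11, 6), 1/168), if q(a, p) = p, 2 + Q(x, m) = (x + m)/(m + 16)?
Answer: 11086488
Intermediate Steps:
Q(x, m) = -2 + (m + x)/(16 + m) (Q(x, m) = -2 + (x + m)/(m + 16) = -2 + (m + x)/(16 + m))
65991/q(Q(-11, 6), 1/168) = 65991/(1/168) = 65991*168 = 11086488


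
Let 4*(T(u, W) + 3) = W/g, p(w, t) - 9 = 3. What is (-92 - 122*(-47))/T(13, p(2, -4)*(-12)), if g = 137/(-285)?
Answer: 110422/1407 ≈ 78.480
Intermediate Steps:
g = -137/285 (g = 137*(-1/285) = -137/285 ≈ -0.48070)
p(w, t) = 12 (p(w, t) = 9 + 3 = 12)
T(u, W) = -3 - 285*W/548 (T(u, W) = -3 + (W/(-137/285))/4 = -3 + (W*(-285/137))/4 = -3 + (-285*W/137)/4 = -3 - 285*W/548)
(-92 - 122*(-47))/T(13, p(2, -4)*(-12)) = (-92 - 122*(-47))/(-3 - 855*(-12)/137) = (-92 + 5734)/(-3 - 285/548*(-144)) = 5642/(-3 + 10260/137) = 5642/(9849/137) = 5642*(137/9849) = 110422/1407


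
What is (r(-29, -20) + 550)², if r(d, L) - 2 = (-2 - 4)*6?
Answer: 266256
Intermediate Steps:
r(d, L) = -34 (r(d, L) = 2 + (-2 - 4)*6 = 2 - 6*6 = 2 - 36 = -34)
(r(-29, -20) + 550)² = (-34 + 550)² = 516² = 266256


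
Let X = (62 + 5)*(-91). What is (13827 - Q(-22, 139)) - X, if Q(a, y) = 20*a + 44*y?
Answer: 14248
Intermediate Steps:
X = -6097 (X = 67*(-91) = -6097)
(13827 - Q(-22, 139)) - X = (13827 - (20*(-22) + 44*139)) - 1*(-6097) = (13827 - (-440 + 6116)) + 6097 = (13827 - 1*5676) + 6097 = (13827 - 5676) + 6097 = 8151 + 6097 = 14248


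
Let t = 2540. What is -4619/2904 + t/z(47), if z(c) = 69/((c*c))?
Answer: 1810402081/22264 ≈ 81315.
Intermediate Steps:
z(c) = 69/c² (z(c) = 69/(c²) = 69/c²)
-4619/2904 + t/z(47) = -4619/2904 + 2540/((69/47²)) = -4619*1/2904 + 2540/((69*(1/2209))) = -4619/2904 + 2540/(69/2209) = -4619/2904 + 2540*(2209/69) = -4619/2904 + 5610860/69 = 1810402081/22264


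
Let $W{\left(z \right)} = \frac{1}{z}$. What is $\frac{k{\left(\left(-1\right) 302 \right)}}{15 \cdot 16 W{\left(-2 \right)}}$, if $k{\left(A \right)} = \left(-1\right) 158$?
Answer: $\frac{79}{60} \approx 1.3167$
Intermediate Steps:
$k{\left(A \right)} = -158$
$\frac{k{\left(\left(-1\right) 302 \right)}}{15 \cdot 16 W{\left(-2 \right)}} = - \frac{158}{15 \cdot 16 \frac{1}{-2}} = - \frac{158}{240 \left(- \frac{1}{2}\right)} = - \frac{158}{-120} = \left(-158\right) \left(- \frac{1}{120}\right) = \frac{79}{60}$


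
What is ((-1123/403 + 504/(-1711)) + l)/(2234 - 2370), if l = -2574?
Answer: 1776982507/93776488 ≈ 18.949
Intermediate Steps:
((-1123/403 + 504/(-1711)) + l)/(2234 - 2370) = ((-1123/403 + 504/(-1711)) - 2574)/(2234 - 2370) = ((-1123*1/403 + 504*(-1/1711)) - 2574)/(-136) = ((-1123/403 - 504/1711) - 2574)*(-1/136) = (-2124565/689533 - 2574)*(-1/136) = -1776982507/689533*(-1/136) = 1776982507/93776488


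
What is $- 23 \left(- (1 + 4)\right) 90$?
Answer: $10350$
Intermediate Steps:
$- 23 \left(- (1 + 4)\right) 90 = - 23 \left(\left(-1\right) 5\right) 90 = \left(-23\right) \left(-5\right) 90 = 115 \cdot 90 = 10350$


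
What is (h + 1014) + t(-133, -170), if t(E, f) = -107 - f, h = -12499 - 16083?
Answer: -27505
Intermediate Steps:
h = -28582
(h + 1014) + t(-133, -170) = (-28582 + 1014) + (-107 - 1*(-170)) = -27568 + (-107 + 170) = -27568 + 63 = -27505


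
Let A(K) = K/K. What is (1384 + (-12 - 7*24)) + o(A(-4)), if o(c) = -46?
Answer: 1158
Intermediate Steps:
A(K) = 1
(1384 + (-12 - 7*24)) + o(A(-4)) = (1384 + (-12 - 7*24)) - 46 = (1384 + (-12 - 168)) - 46 = (1384 - 180) - 46 = 1204 - 46 = 1158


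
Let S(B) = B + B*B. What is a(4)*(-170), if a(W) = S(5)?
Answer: -5100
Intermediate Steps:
S(B) = B + B**2
a(W) = 30 (a(W) = 5*(1 + 5) = 5*6 = 30)
a(4)*(-170) = 30*(-170) = -5100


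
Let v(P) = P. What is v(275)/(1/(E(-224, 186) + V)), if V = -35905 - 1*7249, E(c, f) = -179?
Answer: -11916575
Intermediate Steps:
V = -43154 (V = -35905 - 7249 = -43154)
v(275)/(1/(E(-224, 186) + V)) = 275/(1/(-179 - 43154)) = 275/(1/(-43333)) = 275/(-1/43333) = 275*(-43333) = -11916575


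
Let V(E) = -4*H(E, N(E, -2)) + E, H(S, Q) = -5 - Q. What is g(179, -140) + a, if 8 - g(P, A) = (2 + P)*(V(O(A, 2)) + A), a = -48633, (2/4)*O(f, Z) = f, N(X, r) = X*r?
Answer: -381665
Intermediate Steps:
O(f, Z) = 2*f
V(E) = 20 - 7*E (V(E) = -4*(-5 - E*(-2)) + E = -4*(-5 - (-2)*E) + E = -4*(-5 + 2*E) + E = (20 - 8*E) + E = 20 - 7*E)
g(P, A) = 8 - (2 + P)*(20 - 13*A) (g(P, A) = 8 - (2 + P)*((20 - 14*A) + A) = 8 - (2 + P)*(20 - 13*A))
g(179, -140) + a = (-32 - 20*179 + 26*(-140) + 13*(-140)*179) - 48633 = (-32 - 3580 - 3640 - 325780) - 48633 = -333032 - 48633 = -381665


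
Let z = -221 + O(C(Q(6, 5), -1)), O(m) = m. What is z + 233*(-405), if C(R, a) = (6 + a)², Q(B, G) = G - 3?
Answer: -94561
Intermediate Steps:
Q(B, G) = -3 + G
z = -196 (z = -221 + (6 - 1)² = -221 + 5² = -221 + 25 = -196)
z + 233*(-405) = -196 + 233*(-405) = -196 - 94365 = -94561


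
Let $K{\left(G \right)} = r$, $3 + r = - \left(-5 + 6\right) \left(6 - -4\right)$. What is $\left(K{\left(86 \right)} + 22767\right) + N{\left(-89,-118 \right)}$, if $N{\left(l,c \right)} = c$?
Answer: $22636$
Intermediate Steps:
$r = -13$ ($r = -3 - \left(-5 + 6\right) \left(6 - -4\right) = -3 - 1 \left(6 + 4\right) = -3 - 1 \cdot 10 = -3 - 10 = -13$)
$K{\left(G \right)} = -13$
$\left(K{\left(86 \right)} + 22767\right) + N{\left(-89,-118 \right)} = \left(-13 + 22767\right) - 118 = 22754 - 118 = 22636$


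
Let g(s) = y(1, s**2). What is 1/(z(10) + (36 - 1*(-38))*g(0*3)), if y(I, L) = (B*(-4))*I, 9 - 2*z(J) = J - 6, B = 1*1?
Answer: -2/587 ≈ -0.0034072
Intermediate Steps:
B = 1
z(J) = 15/2 - J/2 (z(J) = 9/2 - (J - 6)/2 = 9/2 - (-6 + J)/2 = 9/2 + (3 - J/2) = 15/2 - J/2)
y(I, L) = -4*I (y(I, L) = (1*(-4))*I = -4*I)
g(s) = -4 (g(s) = -4*1 = -4)
1/(z(10) + (36 - 1*(-38))*g(0*3)) = 1/((15/2 - 1/2*10) + (36 - 1*(-38))*(-4)) = 1/((15/2 - 5) + (36 + 38)*(-4)) = 1/(5/2 + 74*(-4)) = 1/(5/2 - 296) = 1/(-587/2) = -2/587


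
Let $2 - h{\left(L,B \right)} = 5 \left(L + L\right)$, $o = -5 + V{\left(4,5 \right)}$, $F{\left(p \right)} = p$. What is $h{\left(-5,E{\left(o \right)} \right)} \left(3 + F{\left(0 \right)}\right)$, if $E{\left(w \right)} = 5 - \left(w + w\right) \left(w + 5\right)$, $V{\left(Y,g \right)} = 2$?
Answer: $156$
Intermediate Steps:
$o = -3$ ($o = -5 + 2 = -3$)
$E{\left(w \right)} = 5 - 2 w \left(5 + w\right)$
$h{\left(L,B \right)} = 2 - 10 L$ ($h{\left(L,B \right)} = 2 - 5 \left(L + L\right) = 2 - 5 \cdot 2 L = 2 - 10 L$)
$h{\left(-5,E{\left(o \right)} \right)} \left(3 + F{\left(0 \right)}\right) = \left(2 - -50\right) \left(3 + 0\right) = \left(2 + 50\right) 3 = 52 \cdot 3 = 156$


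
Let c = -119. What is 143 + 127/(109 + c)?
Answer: 1303/10 ≈ 130.30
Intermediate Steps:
143 + 127/(109 + c) = 143 + 127/(109 - 119) = 143 + 127/(-10) = 143 - ⅒*127 = 143 - 127/10 = 1303/10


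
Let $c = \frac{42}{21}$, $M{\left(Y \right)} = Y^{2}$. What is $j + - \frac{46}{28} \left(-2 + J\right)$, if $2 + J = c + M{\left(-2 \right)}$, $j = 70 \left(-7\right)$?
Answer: $- \frac{3453}{7} \approx -493.29$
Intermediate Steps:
$c = 2$ ($c = 42 \cdot \frac{1}{21} = 2$)
$j = -490$
$J = 4$ ($J = -2 + \left(2 + \left(-2\right)^{2}\right) = -2 + \left(2 + 4\right) = -2 + 6 = 4$)
$j + - \frac{46}{28} \left(-2 + J\right) = -490 + - \frac{46}{28} \left(-2 + 4\right) = -490 + \left(-46\right) \frac{1}{28} \cdot 2 = -490 - \frac{23}{7} = - \frac{3453}{7}$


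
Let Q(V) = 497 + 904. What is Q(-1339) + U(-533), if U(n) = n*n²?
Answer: -151418036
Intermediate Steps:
Q(V) = 1401
U(n) = n³
Q(-1339) + U(-533) = 1401 + (-533)³ = 1401 - 151419437 = -151418036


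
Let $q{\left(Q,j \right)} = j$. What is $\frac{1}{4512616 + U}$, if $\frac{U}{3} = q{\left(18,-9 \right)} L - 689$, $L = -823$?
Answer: $\frac{1}{4532770} \approx 2.2062 \cdot 10^{-7}$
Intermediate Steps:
$U = 20154$ ($U = 3 \left(\left(-9\right) \left(-823\right) - 689\right) = 3 \left(7407 - 689\right) = 3 \cdot 6718 = 20154$)
$\frac{1}{4512616 + U} = \frac{1}{4512616 + 20154} = \frac{1}{4532770}$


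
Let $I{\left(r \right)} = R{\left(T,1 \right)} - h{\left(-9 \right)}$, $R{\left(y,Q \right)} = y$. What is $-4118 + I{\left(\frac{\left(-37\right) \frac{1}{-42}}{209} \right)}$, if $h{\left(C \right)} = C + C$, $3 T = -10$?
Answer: $- \frac{12310}{3} \approx -4103.3$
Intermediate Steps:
$T = - \frac{10}{3}$ ($T = \frac{1}{3} \left(-10\right) = - \frac{10}{3} \approx -3.3333$)
$h{\left(C \right)} = 2 C$
$I{\left(r \right)} = \frac{44}{3}$ ($I{\left(r \right)} = - \frac{10}{3} - 2 \left(-9\right) = - \frac{10}{3} - -18 = - \frac{10}{3} + 18 = \frac{44}{3}$)
$-4118 + I{\left(\frac{\left(-37\right) \frac{1}{-42}}{209} \right)} = -4118 + \frac{44}{3} = - \frac{12310}{3}$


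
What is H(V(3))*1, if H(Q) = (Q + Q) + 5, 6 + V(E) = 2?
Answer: -3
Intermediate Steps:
V(E) = -4 (V(E) = -6 + 2 = -4)
H(Q) = 5 + 2*Q (H(Q) = 2*Q + 5 = 5 + 2*Q)
H(V(3))*1 = (5 + 2*(-4))*1 = (5 - 8)*1 = -3*1 = -3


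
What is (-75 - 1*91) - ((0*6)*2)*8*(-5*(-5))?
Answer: -166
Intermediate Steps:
(-75 - 1*91) - ((0*6)*2)*8*(-5*(-5)) = (-75 - 91) - (0*2)*8*25 = -166 - 0*8*25 = -166 - 0*25 = -166 - 1*0 = -166 + 0 = -166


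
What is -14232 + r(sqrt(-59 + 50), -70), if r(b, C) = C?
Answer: -14302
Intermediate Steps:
-14232 + r(sqrt(-59 + 50), -70) = -14232 - 70 = -14302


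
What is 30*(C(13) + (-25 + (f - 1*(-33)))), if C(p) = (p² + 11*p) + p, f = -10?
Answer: 9690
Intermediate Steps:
C(p) = p² + 12*p
30*(C(13) + (-25 + (f - 1*(-33)))) = 30*(13*(12 + 13) + (-25 + (-10 - 1*(-33)))) = 30*(13*25 + (-25 + (-10 + 33))) = 30*(325 + (-25 + 23)) = 30*(325 - 2) = 30*323 = 9690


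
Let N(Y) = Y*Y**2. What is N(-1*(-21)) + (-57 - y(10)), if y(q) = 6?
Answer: 9198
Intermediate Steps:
N(Y) = Y**3
N(-1*(-21)) + (-57 - y(10)) = (-1*(-21))**3 + (-57 - 1*6) = 21**3 + (-57 - 6) = 9261 - 63 = 9198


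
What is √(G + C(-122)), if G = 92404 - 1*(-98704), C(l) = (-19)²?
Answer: √191469 ≈ 437.57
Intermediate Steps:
C(l) = 361
G = 191108 (G = 92404 + 98704 = 191108)
√(G + C(-122)) = √(191108 + 361) = √191469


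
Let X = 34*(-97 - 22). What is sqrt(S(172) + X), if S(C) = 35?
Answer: I*sqrt(4011) ≈ 63.332*I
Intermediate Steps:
X = -4046 (X = 34*(-119) = -4046)
sqrt(S(172) + X) = sqrt(35 - 4046) = sqrt(-4011) = I*sqrt(4011)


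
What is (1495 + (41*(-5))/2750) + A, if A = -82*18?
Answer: 10409/550 ≈ 18.925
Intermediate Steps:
A = -1476
(1495 + (41*(-5))/2750) + A = (1495 + (41*(-5))/2750) - 1476 = (1495 - 205*1/2750) - 1476 = (1495 - 41/550) - 1476 = 822209/550 - 1476 = 10409/550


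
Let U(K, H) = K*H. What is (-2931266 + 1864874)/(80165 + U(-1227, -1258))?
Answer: -1066392/1623731 ≈ -0.65675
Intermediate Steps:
U(K, H) = H*K
(-2931266 + 1864874)/(80165 + U(-1227, -1258)) = (-2931266 + 1864874)/(80165 - 1258*(-1227)) = -1066392/(80165 + 1543566) = -1066392/1623731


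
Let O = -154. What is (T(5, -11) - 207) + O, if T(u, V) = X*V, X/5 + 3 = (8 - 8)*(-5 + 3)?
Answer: -196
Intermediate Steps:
X = -15 (X = -15 + 5*((8 - 8)*(-5 + 3)) = -15 + 5*(0*(-2)) = -15 + 5*0 = -15 + 0 = -15)
T(u, V) = -15*V
(T(5, -11) - 207) + O = (-15*(-11) - 207) - 154 = (165 - 207) - 154 = -42 - 154 = -196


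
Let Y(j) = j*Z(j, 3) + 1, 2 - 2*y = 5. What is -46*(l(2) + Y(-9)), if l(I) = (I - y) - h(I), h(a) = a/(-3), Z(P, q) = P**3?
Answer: -906131/3 ≈ -3.0204e+5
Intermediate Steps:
y = -3/2 (y = 1 - 1/2*5 = 1 - 5/2 = -3/2 ≈ -1.5000)
Y(j) = 1 + j**4 (Y(j) = j*j**3 + 1 = j**4 + 1 = 1 + j**4)
h(a) = -a/3 (h(a) = a*(-1/3) = -a/3)
l(I) = 3/2 + 4*I/3 (l(I) = (I - 1*(-3/2)) - (-1)*I/3 = (I + 3/2) + I/3 = (3/2 + I) + I/3 = 3/2 + 4*I/3)
-46*(l(2) + Y(-9)) = -46*((3/2 + (4/3)*2) + (1 + (-9)**4)) = -46*((3/2 + 8/3) + (1 + 6561)) = -46*(25/6 + 6562) = -46*39397/6 = -906131/3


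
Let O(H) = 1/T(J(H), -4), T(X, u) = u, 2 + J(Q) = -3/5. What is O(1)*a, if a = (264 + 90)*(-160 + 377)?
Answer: -38409/2 ≈ -19205.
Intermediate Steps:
J(Q) = -13/5 (J(Q) = -2 - 3/5 = -13/5)
O(H) = -1/4 (O(H) = 1/(-4) = -1/4)
a = 76818 (a = 354*217 = 76818)
O(1)*a = -1/4*76818 = -38409/2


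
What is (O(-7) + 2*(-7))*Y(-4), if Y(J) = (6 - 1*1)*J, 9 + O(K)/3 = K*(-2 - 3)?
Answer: -1280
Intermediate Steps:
O(K) = -27 - 15*K (O(K) = -27 + 3*(K*(-2 - 3)) = -27 + 3*(K*(-5)) = -27 + 3*(-5*K) = -27 - 15*K)
Y(J) = 5*J (Y(J) = (6 - 1)*J = 5*J)
(O(-7) + 2*(-7))*Y(-4) = ((-27 - 15*(-7)) + 2*(-7))*(5*(-4)) = ((-27 + 105) - 14)*(-20) = (78 - 14)*(-20) = 64*(-20) = -1280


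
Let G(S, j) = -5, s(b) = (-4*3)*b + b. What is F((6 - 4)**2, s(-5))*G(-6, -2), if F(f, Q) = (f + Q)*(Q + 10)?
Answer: -19175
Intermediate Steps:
s(b) = -11*b (s(b) = -12*b + b = -11*b)
F(f, Q) = (10 + Q)*(Q + f) (F(f, Q) = (Q + f)*(10 + Q) = (10 + Q)*(Q + f))
F((6 - 4)**2, s(-5))*G(-6, -2) = ((-11*(-5))**2 + 10*(-11*(-5)) + 10*(6 - 4)**2 + (-11*(-5))*(6 - 4)**2)*(-5) = (55**2 + 10*55 + 10*2**2 + 55*2**2)*(-5) = (3025 + 550 + 10*4 + 55*4)*(-5) = (3025 + 550 + 40 + 220)*(-5) = 3835*(-5) = -19175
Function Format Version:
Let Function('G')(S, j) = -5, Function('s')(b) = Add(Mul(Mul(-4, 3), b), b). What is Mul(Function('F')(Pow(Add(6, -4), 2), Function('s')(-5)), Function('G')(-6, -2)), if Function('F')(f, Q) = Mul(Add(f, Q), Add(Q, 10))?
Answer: -19175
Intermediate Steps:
Function('s')(b) = Mul(-11, b) (Function('s')(b) = Add(Mul(-12, b), b) = Mul(-11, b))
Function('F')(f, Q) = Mul(Add(10, Q), Add(Q, f)) (Function('F')(f, Q) = Mul(Add(Q, f), Add(10, Q)) = Mul(Add(10, Q), Add(Q, f)))
Mul(Function('F')(Pow(Add(6, -4), 2), Function('s')(-5)), Function('G')(-6, -2)) = Mul(Add(Pow(Mul(-11, -5), 2), Mul(10, Mul(-11, -5)), Mul(10, Pow(Add(6, -4), 2)), Mul(Mul(-11, -5), Pow(Add(6, -4), 2))), -5) = Mul(Add(Pow(55, 2), Mul(10, 55), Mul(10, Pow(2, 2)), Mul(55, Pow(2, 2))), -5) = Mul(Add(3025, 550, Mul(10, 4), Mul(55, 4)), -5) = Mul(Add(3025, 550, 40, 220), -5) = Mul(3835, -5) = -19175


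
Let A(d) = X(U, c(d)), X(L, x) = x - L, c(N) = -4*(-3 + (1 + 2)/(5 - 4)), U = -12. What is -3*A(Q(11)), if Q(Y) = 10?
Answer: -36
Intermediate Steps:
c(N) = 0 (c(N) = -4*(-3 + 3/1) = -4*(-3 + 3*1) = -4*(-3 + 3) = -4*0 = 0)
A(d) = 12 (A(d) = 0 - 1*(-12) = 0 + 12 = 12)
-3*A(Q(11)) = -3*12 = -36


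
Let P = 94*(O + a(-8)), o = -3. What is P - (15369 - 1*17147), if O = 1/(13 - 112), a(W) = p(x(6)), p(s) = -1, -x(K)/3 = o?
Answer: 166622/99 ≈ 1683.1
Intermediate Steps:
x(K) = 9 (x(K) = -3*(-3) = 9)
a(W) = -1
O = -1/99 (O = 1/(-99) = -1/99 ≈ -0.010101)
P = -9400/99 (P = 94*(-1/99 - 1) = 94*(-100/99) = -9400/99 ≈ -94.949)
P - (15369 - 1*17147) = -9400/99 - (15369 - 1*17147) = -9400/99 - (15369 - 17147) = -9400/99 - 1*(-1778) = -9400/99 + 1778 = 166622/99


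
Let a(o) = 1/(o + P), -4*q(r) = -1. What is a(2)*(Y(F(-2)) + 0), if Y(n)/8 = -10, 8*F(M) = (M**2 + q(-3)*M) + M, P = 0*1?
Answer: -40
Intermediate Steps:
P = 0
q(r) = 1/4 (q(r) = -1/4*(-1) = 1/4)
F(M) = M**2/8 + 5*M/32 (F(M) = ((M**2 + M/4) + M)/8 = (M**2 + 5*M/4)/8 = M**2/8 + 5*M/32)
a(o) = 1/o (a(o) = 1/(o + 0) = 1/o)
Y(n) = -80 (Y(n) = 8*(-10) = -80)
a(2)*(Y(F(-2)) + 0) = (-80 + 0)/2 = (1/2)*(-80) = -40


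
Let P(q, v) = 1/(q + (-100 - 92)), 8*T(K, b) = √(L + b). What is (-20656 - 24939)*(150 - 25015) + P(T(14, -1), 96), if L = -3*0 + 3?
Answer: 1337389013448581/1179647 - 4*√2/1179647 ≈ 1.1337e+9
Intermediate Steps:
L = 3 (L = 0 + 3 = 3)
T(K, b) = √(3 + b)/8
P(q, v) = 1/(-192 + q) (P(q, v) = 1/(q - 192) = 1/(-192 + q))
(-20656 - 24939)*(150 - 25015) + P(T(14, -1), 96) = (-20656 - 24939)*(150 - 25015) + 1/(-192 + √(3 - 1)/8) = -45595*(-24865) + 1/(-192 + √2/8) = 1133719675 + 1/(-192 + √2/8)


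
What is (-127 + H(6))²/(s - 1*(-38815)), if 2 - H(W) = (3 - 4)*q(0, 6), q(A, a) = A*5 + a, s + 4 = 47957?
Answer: 833/5104 ≈ 0.16321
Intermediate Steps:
s = 47953 (s = -4 + 47957 = 47953)
q(A, a) = a + 5*A (q(A, a) = 5*A + a = a + 5*A)
H(W) = 8 (H(W) = 2 - (3 - 4)*(6 + 5*0) = 2 - (-1)*(6 + 0) = 2 - (-1)*6 = 2 - 1*(-6) = 2 + 6 = 8)
(-127 + H(6))²/(s - 1*(-38815)) = (-127 + 8)²/(47953 - 1*(-38815)) = (-119)²/(47953 + 38815) = 14161/86768 = 14161*(1/86768) = 833/5104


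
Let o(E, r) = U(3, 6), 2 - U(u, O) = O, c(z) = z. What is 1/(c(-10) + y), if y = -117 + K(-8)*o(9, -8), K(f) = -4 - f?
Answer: -1/143 ≈ -0.0069930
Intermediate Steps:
U(u, O) = 2 - O
o(E, r) = -4 (o(E, r) = 2 - 1*6 = 2 - 6 = -4)
y = -133 (y = -117 + (-4 - 1*(-8))*(-4) = -117 + (-4 + 8)*(-4) = -117 + 4*(-4) = -117 - 16 = -133)
1/(c(-10) + y) = 1/(-10 - 133) = 1/(-143) = -1/143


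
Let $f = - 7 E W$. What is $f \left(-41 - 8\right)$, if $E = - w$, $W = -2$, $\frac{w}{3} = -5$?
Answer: $-10290$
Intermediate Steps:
$w = -15$ ($w = 3 \left(-5\right) = -15$)
$E = 15$ ($E = \left(-1\right) \left(-15\right) = 15$)
$f = 210$ ($f = \left(-7\right) 15 \left(-2\right) = \left(-105\right) \left(-2\right) = 210$)
$f \left(-41 - 8\right) = 210 \left(-41 - 8\right) = 210 \left(-49\right) = -10290$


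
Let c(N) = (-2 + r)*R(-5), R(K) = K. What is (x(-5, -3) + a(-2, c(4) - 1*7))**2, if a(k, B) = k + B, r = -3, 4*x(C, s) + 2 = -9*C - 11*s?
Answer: 1225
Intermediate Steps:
x(C, s) = -1/2 - 11*s/4 - 9*C/4 (x(C, s) = -1/2 + (-9*C - 11*s)/4 = -1/2 + (-11*s - 9*C)/4 = -1/2 + (-11*s/4 - 9*C/4) = -1/2 - 11*s/4 - 9*C/4)
c(N) = 25 (c(N) = (-2 - 3)*(-5) = -5*(-5) = 25)
a(k, B) = B + k
(x(-5, -3) + a(-2, c(4) - 1*7))**2 = ((-1/2 - 11/4*(-3) - 9/4*(-5)) + ((25 - 1*7) - 2))**2 = ((-1/2 + 33/4 + 45/4) + ((25 - 7) - 2))**2 = (19 + (18 - 2))**2 = (19 + 16)**2 = 35**2 = 1225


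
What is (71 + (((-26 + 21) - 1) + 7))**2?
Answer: 5184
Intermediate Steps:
(71 + (((-26 + 21) - 1) + 7))**2 = (71 + ((-5 - 1) + 7))**2 = (71 + (-6 + 7))**2 = (71 + 1)**2 = 72**2 = 5184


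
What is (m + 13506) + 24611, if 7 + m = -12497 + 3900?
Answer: 29513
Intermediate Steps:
m = -8604 (m = -7 + (-12497 + 3900) = -7 - 8597 = -8604)
(m + 13506) + 24611 = (-8604 + 13506) + 24611 = 4902 + 24611 = 29513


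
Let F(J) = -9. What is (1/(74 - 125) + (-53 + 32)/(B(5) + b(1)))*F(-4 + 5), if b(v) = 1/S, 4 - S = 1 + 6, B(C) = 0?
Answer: -9636/17 ≈ -566.82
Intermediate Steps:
S = -3 (S = 4 - (1 + 6) = 4 - 1*7 = 4 - 7 = -3)
b(v) = -⅓ (b(v) = 1/(-3) = -⅓)
(1/(74 - 125) + (-53 + 32)/(B(5) + b(1)))*F(-4 + 5) = (1/(74 - 125) + (-53 + 32)/(0 - ⅓))*(-9) = (1/(-51) - 21/(-⅓))*(-9) = (-1/51 - 21*(-3))*(-9) = (-1/51 + 63)*(-9) = (3212/51)*(-9) = -9636/17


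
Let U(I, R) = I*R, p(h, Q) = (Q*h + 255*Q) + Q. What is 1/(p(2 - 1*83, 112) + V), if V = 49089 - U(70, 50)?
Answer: 1/65189 ≈ 1.5340e-5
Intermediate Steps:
p(h, Q) = 256*Q + Q*h (p(h, Q) = (255*Q + Q*h) + Q = 256*Q + Q*h)
V = 45589 (V = 49089 - 70*50 = 49089 - 1*3500 = 49089 - 3500 = 45589)
1/(p(2 - 1*83, 112) + V) = 1/(112*(256 + (2 - 1*83)) + 45589) = 1/(112*(256 + (2 - 83)) + 45589) = 1/(112*(256 - 81) + 45589) = 1/(112*175 + 45589) = 1/(19600 + 45589) = 1/65189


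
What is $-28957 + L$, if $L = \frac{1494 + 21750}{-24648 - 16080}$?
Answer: $- \frac{98281995}{3394} \approx -28958.0$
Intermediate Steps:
$L = - \frac{1937}{3394}$ ($L = \frac{23244}{-40728} = 23244 \left(- \frac{1}{40728}\right) = - \frac{1937}{3394} \approx -0.57071$)
$-28957 + L = -28957 - \frac{1937}{3394} = - \frac{98281995}{3394}$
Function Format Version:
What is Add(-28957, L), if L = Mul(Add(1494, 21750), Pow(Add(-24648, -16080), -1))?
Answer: Rational(-98281995, 3394) ≈ -28958.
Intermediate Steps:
L = Rational(-1937, 3394) (L = Mul(23244, Pow(-40728, -1)) = Mul(23244, Rational(-1, 40728)) = Rational(-1937, 3394) ≈ -0.57071)
Add(-28957, L) = Add(-28957, Rational(-1937, 3394)) = Rational(-98281995, 3394)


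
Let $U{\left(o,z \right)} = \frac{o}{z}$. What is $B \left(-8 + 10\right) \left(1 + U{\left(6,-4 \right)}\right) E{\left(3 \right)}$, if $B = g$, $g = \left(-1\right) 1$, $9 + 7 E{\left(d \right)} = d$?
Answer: $- \frac{6}{7} \approx -0.85714$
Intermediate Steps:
$E{\left(d \right)} = - \frac{9}{7} + \frac{d}{7}$
$g = -1$
$B = -1$
$B \left(-8 + 10\right) \left(1 + U{\left(6,-4 \right)}\right) E{\left(3 \right)} = - \left(-8 + 10\right) \left(1 + \frac{6}{-4}\right) \left(- \frac{9}{7} + \frac{1}{7} \cdot 3\right) = - 2 \left(1 + 6 \left(- \frac{1}{4}\right)\right) \left(- \frac{9}{7} + \frac{3}{7}\right) = - 2 \left(1 - \frac{3}{2}\right) \left(- \frac{6}{7}\right) = - \frac{2 \left(-1\right)}{2} \left(- \frac{6}{7}\right) = \left(-1\right) \left(-1\right) \left(- \frac{6}{7}\right) = 1 \left(- \frac{6}{7}\right) = - \frac{6}{7}$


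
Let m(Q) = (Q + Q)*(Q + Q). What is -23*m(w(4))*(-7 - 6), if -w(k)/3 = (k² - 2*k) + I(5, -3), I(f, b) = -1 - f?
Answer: 43056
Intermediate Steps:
w(k) = 18 - 3*k² + 6*k (w(k) = -3*((k² - 2*k) + (-1 - 1*5)) = -3*((k² - 2*k) + (-1 - 5)) = -3*((k² - 2*k) - 6) = -3*(-6 + k² - 2*k) = 18 - 3*k² + 6*k)
m(Q) = 4*Q² (m(Q) = (2*Q)*(2*Q) = 4*Q²)
-23*m(w(4))*(-7 - 6) = -23*4*(18 - 3*4² + 6*4)²*(-7 - 6) = -23*4*(18 - 3*16 + 24)²*(-13) = -23*4*(18 - 48 + 24)²*(-13) = -23*4*(-6)²*(-13) = -23*4*36*(-13) = -3312*(-13) = -23*(-1872) = 43056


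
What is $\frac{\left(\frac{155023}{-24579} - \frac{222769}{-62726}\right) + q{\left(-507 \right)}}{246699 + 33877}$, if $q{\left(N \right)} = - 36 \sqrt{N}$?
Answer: $- \frac{4248533447}{432575902715904} - \frac{117 i \sqrt{3}}{70144} \approx -9.8215 \cdot 10^{-6} - 0.0028891 i$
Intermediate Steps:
$\frac{\left(\frac{155023}{-24579} - \frac{222769}{-62726}\right) + q{\left(-507 \right)}}{246699 + 33877} = \frac{\left(\frac{155023}{-24579} - \frac{222769}{-62726}\right) - 36 \sqrt{-507}}{246699 + 33877} = \frac{\left(155023 \left(- \frac{1}{24579}\right) - - \frac{222769}{62726}\right) - 36 \cdot 13 i \sqrt{3}}{280576} = \left(\left(- \frac{155023}{24579} + \frac{222769}{62726}\right) - 468 i \sqrt{3}\right) \frac{1}{280576} = \left(- \frac{4248533447}{1541742354} - 468 i \sqrt{3}\right) \frac{1}{280576} = - \frac{4248533447}{432575902715904} - \frac{117 i \sqrt{3}}{70144}$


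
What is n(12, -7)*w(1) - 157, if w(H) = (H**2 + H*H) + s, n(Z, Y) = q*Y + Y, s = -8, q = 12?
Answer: 389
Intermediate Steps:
n(Z, Y) = 13*Y (n(Z, Y) = 12*Y + Y = 13*Y)
w(H) = -8 + 2*H**2 (w(H) = (H**2 + H*H) - 8 = (H**2 + H**2) - 8 = 2*H**2 - 8 = -8 + 2*H**2)
n(12, -7)*w(1) - 157 = (13*(-7))*(-8 + 2*1**2) - 157 = -91*(-8 + 2*1) - 157 = -91*(-8 + 2) - 157 = -91*(-6) - 157 = 546 - 157 = 389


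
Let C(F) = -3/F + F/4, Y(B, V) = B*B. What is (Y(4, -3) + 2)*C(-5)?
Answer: -117/10 ≈ -11.700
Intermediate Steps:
Y(B, V) = B²
C(F) = -3/F + F/4 (C(F) = -3/F + F*(¼) = -3/F + F/4)
(Y(4, -3) + 2)*C(-5) = (4² + 2)*(-3/(-5) + (¼)*(-5)) = (16 + 2)*(-3*(-⅕) - 5/4) = 18*(⅗ - 5/4) = 18*(-13/20) = -117/10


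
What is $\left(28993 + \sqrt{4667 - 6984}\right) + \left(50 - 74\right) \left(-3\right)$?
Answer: $29065 + i \sqrt{2317} \approx 29065.0 + 48.135 i$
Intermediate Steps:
$\left(28993 + \sqrt{4667 - 6984}\right) + \left(50 - 74\right) \left(-3\right) = \left(28993 + \sqrt{-2317}\right) - -72 = \left(28993 + i \sqrt{2317}\right) + 72 = 29065 + i \sqrt{2317}$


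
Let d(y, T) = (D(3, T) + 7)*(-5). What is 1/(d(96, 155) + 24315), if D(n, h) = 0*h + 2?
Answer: 1/24270 ≈ 4.1203e-5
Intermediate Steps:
D(n, h) = 2 (D(n, h) = 0 + 2 = 2)
d(y, T) = -45 (d(y, T) = (2 + 7)*(-5) = 9*(-5) = -45)
1/(d(96, 155) + 24315) = 1/(-45 + 24315) = 1/24270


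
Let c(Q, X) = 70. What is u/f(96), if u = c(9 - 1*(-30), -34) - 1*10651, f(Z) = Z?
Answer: -3527/32 ≈ -110.22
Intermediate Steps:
u = -10581 (u = 70 - 1*10651 = 70 - 10651 = -10581)
u/f(96) = -10581/96 = -10581*1/96 = -3527/32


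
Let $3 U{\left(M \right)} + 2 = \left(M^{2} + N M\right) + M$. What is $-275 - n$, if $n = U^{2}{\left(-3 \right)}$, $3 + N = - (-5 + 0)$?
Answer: $- \frac{2479}{9} \approx -275.44$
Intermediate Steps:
$N = 2$ ($N = -3 - \left(-5 + 0\right) = -3 - -5 = -3 + 5 = 2$)
$U{\left(M \right)} = - \frac{2}{3} + M + \frac{M^{2}}{3}$ ($U{\left(M \right)} = - \frac{2}{3} + \frac{\left(M^{2} + 2 M\right) + M}{3} = - \frac{2}{3} + \frac{M^{2} + 3 M}{3} = - \frac{2}{3} + \left(M + \frac{M^{2}}{3}\right) = - \frac{2}{3} + M + \frac{M^{2}}{3}$)
$n = \frac{4}{9}$ ($n = \left(- \frac{2}{3} - 3 + \frac{\left(-3\right)^{2}}{3}\right)^{2} = \left(- \frac{2}{3} - 3 + \frac{1}{3} \cdot 9\right)^{2} = \left(- \frac{2}{3} - 3 + 3\right)^{2} = \left(- \frac{2}{3}\right)^{2} = \frac{4}{9} \approx 0.44444$)
$-275 - n = -275 - \frac{4}{9} = - \frac{2479}{9}$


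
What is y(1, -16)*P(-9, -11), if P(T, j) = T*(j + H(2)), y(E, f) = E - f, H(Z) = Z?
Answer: 1377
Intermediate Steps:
P(T, j) = T*(2 + j) (P(T, j) = T*(j + 2) = T*(2 + j))
y(1, -16)*P(-9, -11) = (1 - 1*(-16))*(-9*(2 - 11)) = (1 + 16)*(-9*(-9)) = 17*81 = 1377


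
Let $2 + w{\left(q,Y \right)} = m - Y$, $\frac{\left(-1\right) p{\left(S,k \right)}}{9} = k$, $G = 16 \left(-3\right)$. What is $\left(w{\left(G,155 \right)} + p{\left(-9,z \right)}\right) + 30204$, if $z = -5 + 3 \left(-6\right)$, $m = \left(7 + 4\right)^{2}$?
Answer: $30375$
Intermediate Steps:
$m = 121$ ($m = 11^{2} = 121$)
$G = -48$
$z = -23$ ($z = -5 - 18 = -23$)
$p{\left(S,k \right)} = - 9 k$
$w{\left(q,Y \right)} = 119 - Y$ ($w{\left(q,Y \right)} = -2 - \left(-121 + Y\right) = 119 - Y$)
$\left(w{\left(G,155 \right)} + p{\left(-9,z \right)}\right) + 30204 = \left(\left(119 - 155\right) - -207\right) + 30204 = \left(\left(119 - 155\right) + 207\right) + 30204 = \left(-36 + 207\right) + 30204 = 171 + 30204 = 30375$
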